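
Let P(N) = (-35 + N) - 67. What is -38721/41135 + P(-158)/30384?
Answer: -296798491/312461460 ≈ -0.94987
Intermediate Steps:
P(N) = -102 + N
-38721/41135 + P(-158)/30384 = -38721/41135 + (-102 - 158)/30384 = -38721*1/41135 - 260*1/30384 = -38721/41135 - 65/7596 = -296798491/312461460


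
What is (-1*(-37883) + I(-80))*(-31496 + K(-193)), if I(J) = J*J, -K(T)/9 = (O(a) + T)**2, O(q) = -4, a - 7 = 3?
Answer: -16861947891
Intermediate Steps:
a = 10 (a = 7 + 3 = 10)
K(T) = -9*(-4 + T)**2
I(J) = J**2
(-1*(-37883) + I(-80))*(-31496 + K(-193)) = (-1*(-37883) + (-80)**2)*(-31496 - 9*(-4 - 193)**2) = (37883 + 6400)*(-31496 - 9*(-197)**2) = 44283*(-31496 - 9*38809) = 44283*(-31496 - 349281) = 44283*(-380777) = -16861947891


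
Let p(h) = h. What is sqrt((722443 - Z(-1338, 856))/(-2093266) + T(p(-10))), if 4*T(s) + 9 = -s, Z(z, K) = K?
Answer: I*sqrt(415032896453)/2093266 ≈ 0.30776*I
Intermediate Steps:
T(s) = -9/4 - s/4 (T(s) = -9/4 + (-s)/4 = -9/4 - s/4)
sqrt((722443 - Z(-1338, 856))/(-2093266) + T(p(-10))) = sqrt((722443 - 1*856)/(-2093266) + (-9/4 - 1/4*(-10))) = sqrt((722443 - 856)*(-1/2093266) + (-9/4 + 5/2)) = sqrt(721587*(-1/2093266) + 1/4) = sqrt(-721587/2093266 + 1/4) = sqrt(-396541/4186532) = I*sqrt(415032896453)/2093266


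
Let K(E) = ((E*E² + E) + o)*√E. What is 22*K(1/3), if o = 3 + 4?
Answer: 4378*√3/81 ≈ 93.616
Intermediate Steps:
o = 7
K(E) = √E*(7 + E + E³) (K(E) = ((E*E² + E) + 7)*√E = ((E³ + E) + 7)*√E = ((E + E³) + 7)*√E = (7 + E + E³)*√E = √E*(7 + E + E³))
22*K(1/3) = 22*(√(1/3)*(7 + 1/3 + (1/3)³)) = 22*(√(1*(⅓))*(7 + 1*(⅓) + (1*(⅓))³)) = 22*(√(⅓)*(7 + ⅓ + (⅓)³)) = 22*((√3/3)*(7 + ⅓ + 1/27)) = 22*((√3/3)*(199/27)) = 22*(199*√3/81) = 4378*√3/81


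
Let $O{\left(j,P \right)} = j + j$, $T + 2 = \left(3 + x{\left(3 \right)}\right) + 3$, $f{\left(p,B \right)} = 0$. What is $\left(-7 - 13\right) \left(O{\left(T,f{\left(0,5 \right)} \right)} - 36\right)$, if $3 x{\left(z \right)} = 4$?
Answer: $\frac{1520}{3} \approx 506.67$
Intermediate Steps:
$x{\left(z \right)} = \frac{4}{3}$ ($x{\left(z \right)} = \frac{1}{3} \cdot 4 = \frac{4}{3}$)
$T = \frac{16}{3}$ ($T = -2 + \left(\left(3 + \frac{4}{3}\right) + 3\right) = -2 + \left(\frac{13}{3} + 3\right) = -2 + \frac{22}{3} = \frac{16}{3} \approx 5.3333$)
$O{\left(j,P \right)} = 2 j$
$\left(-7 - 13\right) \left(O{\left(T,f{\left(0,5 \right)} \right)} - 36\right) = \left(-7 - 13\right) \left(2 \cdot \frac{16}{3} - 36\right) = - 20 \left(\frac{32}{3} - 36\right) = \left(-20\right) \left(- \frac{76}{3}\right) = \frac{1520}{3}$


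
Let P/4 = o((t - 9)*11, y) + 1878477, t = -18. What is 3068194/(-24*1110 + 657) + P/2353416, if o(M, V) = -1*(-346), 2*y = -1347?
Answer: -585455584889/5095733994 ≈ -114.89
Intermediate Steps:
y = -1347/2 (y = (½)*(-1347) = -1347/2 ≈ -673.50)
o(M, V) = 346
P = 7515292 (P = 4*(346 + 1878477) = 4*1878823 = 7515292)
3068194/(-24*1110 + 657) + P/2353416 = 3068194/(-24*1110 + 657) + 7515292/2353416 = 3068194/(-26640 + 657) + 7515292*(1/2353416) = 3068194/(-25983) + 1878823/588354 = 3068194*(-1/25983) + 1878823/588354 = -3068194/25983 + 1878823/588354 = -585455584889/5095733994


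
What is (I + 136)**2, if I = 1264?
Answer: 1960000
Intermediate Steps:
(I + 136)**2 = (1264 + 136)**2 = 1400**2 = 1960000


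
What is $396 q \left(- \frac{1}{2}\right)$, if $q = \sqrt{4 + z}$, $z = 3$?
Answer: $- 198 \sqrt{7} \approx -523.86$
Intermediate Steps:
$q = \sqrt{7}$ ($q = \sqrt{4 + 3} = \sqrt{7} \approx 2.6458$)
$396 q \left(- \frac{1}{2}\right) = 396 \sqrt{7} \left(- \frac{1}{2}\right) = 396 \left(- \frac{\sqrt{7}}{2}\right) = - 198 \sqrt{7}$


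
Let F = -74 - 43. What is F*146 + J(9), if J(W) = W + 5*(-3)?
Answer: -17088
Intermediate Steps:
F = -117
J(W) = -15 + W (J(W) = W - 15 = -15 + W)
F*146 + J(9) = -117*146 + (-15 + 9) = -17082 - 6 = -17088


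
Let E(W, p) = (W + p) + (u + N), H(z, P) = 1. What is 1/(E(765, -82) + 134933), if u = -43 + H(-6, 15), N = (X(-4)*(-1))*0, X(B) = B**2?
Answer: 1/135574 ≈ 7.3760e-6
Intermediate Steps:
N = 0 (N = ((-4)**2*(-1))*0 = (16*(-1))*0 = -16*0 = 0)
u = -42 (u = -43 + 1 = -42)
E(W, p) = -42 + W + p (E(W, p) = (W + p) + (-42 + 0) = (W + p) - 42 = -42 + W + p)
1/(E(765, -82) + 134933) = 1/((-42 + 765 - 82) + 134933) = 1/(641 + 134933) = 1/135574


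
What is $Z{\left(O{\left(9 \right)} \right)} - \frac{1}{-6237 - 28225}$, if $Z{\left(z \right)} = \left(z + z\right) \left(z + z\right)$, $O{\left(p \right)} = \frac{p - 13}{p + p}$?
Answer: $\frac{551473}{2791422} \approx 0.19756$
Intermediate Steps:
$O{\left(p \right)} = \frac{-13 + p}{2 p}$
$Z{\left(z \right)} = 4 z^{2}$ ($Z{\left(z \right)} = 2 z 2 z = 4 z^{2}$)
$Z{\left(O{\left(9 \right)} \right)} - \frac{1}{-6237 - 28225} = 4 \left(\frac{-13 + 9}{2 \cdot 9}\right)^{2} - \frac{1}{-6237 - 28225} = 4 \left(\frac{1}{2} \cdot \frac{1}{9} \left(-4\right)\right)^{2} - \frac{1}{-34462} = 4 \left(- \frac{2}{9}\right)^{2} - - \frac{1}{34462} = 4 \cdot \frac{4}{81} + \frac{1}{34462} = \frac{16}{81} + \frac{1}{34462} = \frac{551473}{2791422}$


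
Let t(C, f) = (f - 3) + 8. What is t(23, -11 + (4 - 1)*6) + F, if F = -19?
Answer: -7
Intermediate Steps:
t(C, f) = 5 + f (t(C, f) = (-3 + f) + 8 = 5 + f)
t(23, -11 + (4 - 1)*6) + F = (5 + (-11 + (4 - 1)*6)) - 19 = (5 + (-11 + 3*6)) - 19 = (5 + (-11 + 18)) - 19 = (5 + 7) - 19 = 12 - 19 = -7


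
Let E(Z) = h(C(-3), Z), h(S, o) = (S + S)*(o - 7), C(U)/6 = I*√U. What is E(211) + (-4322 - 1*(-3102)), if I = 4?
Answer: -1220 + 9792*I*√3 ≈ -1220.0 + 16960.0*I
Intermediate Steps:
C(U) = 24*√U (C(U) = 6*(4*√U) = 24*√U)
h(S, o) = 2*S*(-7 + o) (h(S, o) = (2*S)*(-7 + o) = 2*S*(-7 + o))
E(Z) = 48*I*√3*(-7 + Z) (E(Z) = 2*(24*√(-3))*(-7 + Z) = 2*(24*(I*√3))*(-7 + Z) = 2*(24*I*√3)*(-7 + Z) = 48*I*√3*(-7 + Z))
E(211) + (-4322 - 1*(-3102)) = 48*I*√3*(-7 + 211) + (-4322 - 1*(-3102)) = 48*I*√3*204 + (-4322 + 3102) = 9792*I*√3 - 1220 = -1220 + 9792*I*√3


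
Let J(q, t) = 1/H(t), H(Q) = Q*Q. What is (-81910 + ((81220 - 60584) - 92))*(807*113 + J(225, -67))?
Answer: -25120564842400/4489 ≈ -5.5960e+9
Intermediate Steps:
H(Q) = Q**2
J(q, t) = t**(-2) (J(q, t) = 1/(t**2) = t**(-2))
(-81910 + ((81220 - 60584) - 92))*(807*113 + J(225, -67)) = (-81910 + ((81220 - 60584) - 92))*(807*113 + (-67)**(-2)) = (-81910 + (20636 - 92))*(91191 + 1/4489) = (-81910 + 20544)*(409356400/4489) = -61366*409356400/4489 = -25120564842400/4489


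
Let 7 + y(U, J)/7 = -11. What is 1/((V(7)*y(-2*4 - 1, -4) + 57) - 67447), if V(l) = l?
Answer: -1/68272 ≈ -1.4647e-5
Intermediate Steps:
y(U, J) = -126 (y(U, J) = -49 + 7*(-11) = -49 - 77 = -126)
1/((V(7)*y(-2*4 - 1, -4) + 57) - 67447) = 1/((7*(-126) + 57) - 67447) = 1/((-882 + 57) - 67447) = 1/(-825 - 67447) = 1/(-68272) = -1/68272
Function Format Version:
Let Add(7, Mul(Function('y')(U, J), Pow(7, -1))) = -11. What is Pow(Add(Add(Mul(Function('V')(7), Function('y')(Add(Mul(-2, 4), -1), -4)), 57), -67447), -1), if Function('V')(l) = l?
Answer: Rational(-1, 68272) ≈ -1.4647e-5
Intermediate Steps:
Function('y')(U, J) = -126 (Function('y')(U, J) = Add(-49, Mul(7, -11)) = Add(-49, -77) = -126)
Pow(Add(Add(Mul(Function('V')(7), Function('y')(Add(Mul(-2, 4), -1), -4)), 57), -67447), -1) = Pow(Add(Add(Mul(7, -126), 57), -67447), -1) = Pow(Add(Add(-882, 57), -67447), -1) = Pow(Add(-825, -67447), -1) = Pow(-68272, -1) = Rational(-1, 68272)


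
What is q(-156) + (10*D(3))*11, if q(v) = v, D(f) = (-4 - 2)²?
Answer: 3804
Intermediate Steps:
D(f) = 36 (D(f) = (-6)² = 36)
q(-156) + (10*D(3))*11 = -156 + (10*36)*11 = -156 + 360*11 = -156 + 3960 = 3804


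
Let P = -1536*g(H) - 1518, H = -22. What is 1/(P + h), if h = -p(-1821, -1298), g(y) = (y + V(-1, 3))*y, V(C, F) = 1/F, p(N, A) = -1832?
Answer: -1/731846 ≈ -1.3664e-6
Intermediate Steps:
V(C, F) = 1/F
g(y) = y*(1/3 + y) (g(y) = (y + 1/3)*y = (1/3 + y)*y = y*(1/3 + y))
h = 1832 (h = -1*(-1832) = 1832)
P = -733678 (P = -(-33792)*(1/3 - 22) - 1518 = -(-33792)*(-65)/3 - 1518 = -1536*1430/3 - 1518 = -732160 - 1518 = -733678)
1/(P + h) = 1/(-733678 + 1832) = 1/(-731846) = -1/731846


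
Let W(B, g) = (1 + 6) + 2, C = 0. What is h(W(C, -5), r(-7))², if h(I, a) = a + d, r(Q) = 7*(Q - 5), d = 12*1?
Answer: 5184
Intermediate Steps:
W(B, g) = 9 (W(B, g) = 7 + 2 = 9)
d = 12
r(Q) = -35 + 7*Q (r(Q) = 7*(-5 + Q) = -35 + 7*Q)
h(I, a) = 12 + a (h(I, a) = a + 12 = 12 + a)
h(W(C, -5), r(-7))² = (12 + (-35 + 7*(-7)))² = (12 + (-35 - 49))² = (12 - 84)² = (-72)² = 5184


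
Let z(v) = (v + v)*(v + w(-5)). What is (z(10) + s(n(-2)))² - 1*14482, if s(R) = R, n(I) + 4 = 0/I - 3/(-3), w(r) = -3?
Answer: 4287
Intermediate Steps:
n(I) = -3 (n(I) = -4 + (0/I - 3/(-3)) = -4 + (0 - 3*(-⅓)) = -4 + (0 + 1) = -4 + 1 = -3)
z(v) = 2*v*(-3 + v) (z(v) = (v + v)*(v - 3) = (2*v)*(-3 + v) = 2*v*(-3 + v))
(z(10) + s(n(-2)))² - 1*14482 = (2*10*(-3 + 10) - 3)² - 1*14482 = (2*10*7 - 3)² - 14482 = (140 - 3)² - 14482 = 137² - 14482 = 18769 - 14482 = 4287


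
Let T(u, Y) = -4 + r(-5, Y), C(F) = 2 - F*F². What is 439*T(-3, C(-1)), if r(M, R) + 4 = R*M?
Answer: -10097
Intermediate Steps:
r(M, R) = -4 + M*R (r(M, R) = -4 + R*M = -4 + M*R)
C(F) = 2 - F³
T(u, Y) = -8 - 5*Y (T(u, Y) = -4 + (-4 - 5*Y) = -8 - 5*Y)
439*T(-3, C(-1)) = 439*(-8 - 5*(2 - 1*(-1)³)) = 439*(-8 - 5*(2 - 1*(-1))) = 439*(-8 - 5*(2 + 1)) = 439*(-8 - 5*3) = 439*(-8 - 15) = 439*(-23) = -10097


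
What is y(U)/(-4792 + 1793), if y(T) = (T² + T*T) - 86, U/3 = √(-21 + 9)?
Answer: 302/2999 ≈ 0.10070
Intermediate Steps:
U = 6*I*√3 (U = 3*√(-21 + 9) = 3*√(-12) = 3*(2*I*√3) = 6*I*√3 ≈ 10.392*I)
y(T) = -86 + 2*T² (y(T) = (T² + T²) - 86 = 2*T² - 86 = -86 + 2*T²)
y(U)/(-4792 + 1793) = (-86 + 2*(6*I*√3)²)/(-4792 + 1793) = (-86 + 2*(-108))/(-2999) = (-86 - 216)*(-1/2999) = -302*(-1/2999) = 302/2999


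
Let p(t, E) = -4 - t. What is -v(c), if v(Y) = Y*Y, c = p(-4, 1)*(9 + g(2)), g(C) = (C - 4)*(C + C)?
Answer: 0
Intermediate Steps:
g(C) = 2*C*(-4 + C) (g(C) = (-4 + C)*(2*C) = 2*C*(-4 + C))
c = 0 (c = (-4 - 1*(-4))*(9 + 2*2*(-4 + 2)) = (-4 + 4)*(9 + 2*2*(-2)) = 0*(9 - 8) = 0*1 = 0)
v(Y) = Y**2
-v(c) = -1*0**2 = -1*0 = 0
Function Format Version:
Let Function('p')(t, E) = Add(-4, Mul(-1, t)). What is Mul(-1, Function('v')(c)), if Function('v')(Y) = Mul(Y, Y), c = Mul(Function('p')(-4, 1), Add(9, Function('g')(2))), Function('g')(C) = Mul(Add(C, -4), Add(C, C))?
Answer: 0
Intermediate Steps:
Function('g')(C) = Mul(2, C, Add(-4, C)) (Function('g')(C) = Mul(Add(-4, C), Mul(2, C)) = Mul(2, C, Add(-4, C)))
c = 0 (c = Mul(Add(-4, Mul(-1, -4)), Add(9, Mul(2, 2, Add(-4, 2)))) = Mul(Add(-4, 4), Add(9, Mul(2, 2, -2))) = Mul(0, Add(9, -8)) = Mul(0, 1) = 0)
Function('v')(Y) = Pow(Y, 2)
Mul(-1, Function('v')(c)) = Mul(-1, Pow(0, 2)) = Mul(-1, 0) = 0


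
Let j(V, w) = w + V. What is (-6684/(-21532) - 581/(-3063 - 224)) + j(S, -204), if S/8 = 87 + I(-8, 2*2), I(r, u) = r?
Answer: 7581618288/17693921 ≈ 428.49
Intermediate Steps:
S = 632 (S = 8*(87 - 8) = 8*79 = 632)
j(V, w) = V + w
(-6684/(-21532) - 581/(-3063 - 224)) + j(S, -204) = (-6684/(-21532) - 581/(-3063 - 224)) + (632 - 204) = (-6684*(-1/21532) - 581/(-3287)) + 428 = (1671/5383 - 581*(-1/3287)) + 428 = (1671/5383 + 581/3287) + 428 = 8620100/17693921 + 428 = 7581618288/17693921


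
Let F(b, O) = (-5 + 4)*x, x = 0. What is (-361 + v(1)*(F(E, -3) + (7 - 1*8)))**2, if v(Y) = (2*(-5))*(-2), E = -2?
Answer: 145161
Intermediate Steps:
v(Y) = 20 (v(Y) = -10*(-2) = 20)
F(b, O) = 0 (F(b, O) = (-5 + 4)*0 = -1*0 = 0)
(-361 + v(1)*(F(E, -3) + (7 - 1*8)))**2 = (-361 + 20*(0 + (7 - 1*8)))**2 = (-361 + 20*(0 + (7 - 8)))**2 = (-361 + 20*(0 - 1))**2 = (-361 + 20*(-1))**2 = (-361 - 20)**2 = (-381)**2 = 145161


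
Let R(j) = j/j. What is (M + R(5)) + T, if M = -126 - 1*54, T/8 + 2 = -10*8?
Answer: -835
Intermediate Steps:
R(j) = 1
T = -656 (T = -16 + 8*(-10*8) = -16 + 8*(-80) = -16 - 640 = -656)
M = -180 (M = -126 - 54 = -180)
(M + R(5)) + T = (-180 + 1) - 656 = -179 - 656 = -835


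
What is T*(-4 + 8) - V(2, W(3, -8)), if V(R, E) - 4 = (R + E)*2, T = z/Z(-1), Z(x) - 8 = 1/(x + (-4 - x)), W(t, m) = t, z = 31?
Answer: 2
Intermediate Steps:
Z(x) = 31/4 (Z(x) = 8 + 1/(x + (-4 - x)) = 8 + 1/(-4) = 8 - ¼ = 31/4)
T = 4 (T = 31/(31/4) = 31*(4/31) = 4)
V(R, E) = 4 + 2*E + 2*R (V(R, E) = 4 + (R + E)*2 = 4 + (E + R)*2 = 4 + (2*E + 2*R) = 4 + 2*E + 2*R)
T*(-4 + 8) - V(2, W(3, -8)) = 4*(-4 + 8) - (4 + 2*3 + 2*2) = 4*4 - (4 + 6 + 4) = 16 - 1*14 = 16 - 14 = 2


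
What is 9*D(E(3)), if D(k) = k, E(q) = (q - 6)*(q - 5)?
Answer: 54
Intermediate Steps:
E(q) = (-6 + q)*(-5 + q)
9*D(E(3)) = 9*(30 + 3² - 11*3) = 9*(30 + 9 - 33) = 9*6 = 54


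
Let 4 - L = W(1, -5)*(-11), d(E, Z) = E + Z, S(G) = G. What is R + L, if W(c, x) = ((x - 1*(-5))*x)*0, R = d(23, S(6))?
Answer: 33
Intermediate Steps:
R = 29 (R = 23 + 6 = 29)
W(c, x) = 0 (W(c, x) = ((x + 5)*x)*0 = ((5 + x)*x)*0 = (x*(5 + x))*0 = 0)
L = 4 (L = 4 - 0*(-11) = 4 - 1*0 = 4 + 0 = 4)
R + L = 29 + 4 = 33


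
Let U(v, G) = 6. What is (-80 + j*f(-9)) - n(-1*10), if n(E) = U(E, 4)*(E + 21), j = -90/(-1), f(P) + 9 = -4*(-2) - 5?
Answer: -686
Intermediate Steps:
f(P) = -6 (f(P) = -9 + (-4*(-2) - 5) = -9 + (8 - 5) = -9 + 3 = -6)
j = 90 (j = -90*(-1) = 90)
n(E) = 126 + 6*E (n(E) = 6*(E + 21) = 6*(21 + E) = 126 + 6*E)
(-80 + j*f(-9)) - n(-1*10) = (-80 + 90*(-6)) - (126 + 6*(-1*10)) = (-80 - 540) - (126 + 6*(-10)) = -620 - (126 - 60) = -620 - 1*66 = -620 - 66 = -686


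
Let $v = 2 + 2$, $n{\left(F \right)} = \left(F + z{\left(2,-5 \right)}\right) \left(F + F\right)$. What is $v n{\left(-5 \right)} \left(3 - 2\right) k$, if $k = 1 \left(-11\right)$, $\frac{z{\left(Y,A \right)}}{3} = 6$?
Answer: $5720$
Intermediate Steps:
$z{\left(Y,A \right)} = 18$ ($z{\left(Y,A \right)} = 3 \cdot 6 = 18$)
$n{\left(F \right)} = 2 F \left(18 + F\right)$ ($n{\left(F \right)} = \left(F + 18\right) \left(F + F\right) = \left(18 + F\right) 2 F = 2 F \left(18 + F\right)$)
$v = 4$
$k = -11$
$v n{\left(-5 \right)} \left(3 - 2\right) k = 4 \cdot 2 \left(-5\right) \left(18 - 5\right) \left(3 - 2\right) \left(-11\right) = 4 \cdot 2 \left(-5\right) 13 \left(3 - 2\right) \left(-11\right) = 4 \left(-130\right) 1 \left(-11\right) = \left(-520\right) 1 \left(-11\right) = \left(-520\right) \left(-11\right) = 5720$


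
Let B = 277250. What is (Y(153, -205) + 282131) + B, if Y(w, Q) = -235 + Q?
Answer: 558941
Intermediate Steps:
(Y(153, -205) + 282131) + B = ((-235 - 205) + 282131) + 277250 = (-440 + 282131) + 277250 = 281691 + 277250 = 558941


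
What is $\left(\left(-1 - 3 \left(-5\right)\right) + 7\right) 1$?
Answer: $21$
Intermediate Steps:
$\left(\left(-1 - 3 \left(-5\right)\right) + 7\right) 1 = \left(\left(-1 - -15\right) + 7\right) 1 = \left(\left(-1 + 15\right) + 7\right) 1 = \left(14 + 7\right) 1 = 21 \cdot 1 = 21$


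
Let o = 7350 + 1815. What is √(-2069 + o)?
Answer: 2*√1774 ≈ 84.238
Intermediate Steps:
o = 9165
√(-2069 + o) = √(-2069 + 9165) = √7096 = 2*√1774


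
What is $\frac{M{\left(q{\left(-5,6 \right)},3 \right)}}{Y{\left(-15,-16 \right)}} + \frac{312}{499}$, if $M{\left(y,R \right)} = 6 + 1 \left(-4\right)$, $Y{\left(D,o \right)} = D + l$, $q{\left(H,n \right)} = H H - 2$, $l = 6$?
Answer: $\frac{1810}{4491} \approx 0.40303$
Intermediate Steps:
$q{\left(H,n \right)} = -2 + H^{2}$ ($q{\left(H,n \right)} = H^{2} - 2 = -2 + H^{2}$)
$Y{\left(D,o \right)} = 6 + D$ ($Y{\left(D,o \right)} = D + 6 = 6 + D$)
$M{\left(y,R \right)} = 2$ ($M{\left(y,R \right)} = 6 - 4 = 2$)
$\frac{M{\left(q{\left(-5,6 \right)},3 \right)}}{Y{\left(-15,-16 \right)}} + \frac{312}{499} = \frac{2}{6 - 15} + \frac{312}{499} = \frac{2}{-9} + 312 \cdot \frac{1}{499} = 2 \left(- \frac{1}{9}\right) + \frac{312}{499} = - \frac{2}{9} + \frac{312}{499} = \frac{1810}{4491}$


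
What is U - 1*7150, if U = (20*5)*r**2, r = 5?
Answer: -4650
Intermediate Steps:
U = 2500 (U = (20*5)*5**2 = 100*25 = 2500)
U - 1*7150 = 2500 - 1*7150 = 2500 - 7150 = -4650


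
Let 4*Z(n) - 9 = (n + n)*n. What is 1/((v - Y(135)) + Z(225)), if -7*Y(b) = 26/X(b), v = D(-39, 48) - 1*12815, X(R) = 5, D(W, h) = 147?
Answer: 140/1770649 ≈ 7.9067e-5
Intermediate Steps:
Z(n) = 9/4 + n**2/2 (Z(n) = 9/4 + ((n + n)*n)/4 = 9/4 + ((2*n)*n)/4 = 9/4 + (2*n**2)/4 = 9/4 + n**2/2)
v = -12668 (v = 147 - 1*12815 = 147 - 12815 = -12668)
Y(b) = -26/35 (Y(b) = -26/(7*5) = -1/7*26/5 = -26/35)
1/((v - Y(135)) + Z(225)) = 1/((-12668 - 1*(-26/35)) + (9/4 + (1/2)*225**2)) = 1/((-12668 + 26/35) + (9/4 + (1/2)*50625)) = 1/(-443354/35 + (9/4 + 50625/2)) = 1/(-443354/35 + 101259/4) = 1/(1770649/140) = 140/1770649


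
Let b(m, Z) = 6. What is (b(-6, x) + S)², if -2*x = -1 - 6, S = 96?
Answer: 10404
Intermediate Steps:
x = 7/2 (x = -(-1 - 6)/2 = -½*(-7) = 7/2 ≈ 3.5000)
(b(-6, x) + S)² = (6 + 96)² = 102² = 10404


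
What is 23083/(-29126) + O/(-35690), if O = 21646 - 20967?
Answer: -210902206/259876735 ≈ -0.81155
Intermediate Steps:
O = 679
23083/(-29126) + O/(-35690) = 23083/(-29126) + 679/(-35690) = 23083*(-1/29126) + 679*(-1/35690) = -23083/29126 - 679/35690 = -210902206/259876735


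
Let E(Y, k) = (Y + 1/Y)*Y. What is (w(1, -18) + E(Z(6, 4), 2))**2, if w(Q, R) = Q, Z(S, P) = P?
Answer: 324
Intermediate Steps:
E(Y, k) = Y*(Y + 1/Y) (E(Y, k) = (Y + 1/Y)*Y = Y*(Y + 1/Y))
(w(1, -18) + E(Z(6, 4), 2))**2 = (1 + (1 + 4**2))**2 = (1 + (1 + 16))**2 = (1 + 17)**2 = 18**2 = 324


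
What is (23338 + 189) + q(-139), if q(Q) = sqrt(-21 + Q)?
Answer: 23527 + 4*I*sqrt(10) ≈ 23527.0 + 12.649*I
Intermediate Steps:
(23338 + 189) + q(-139) = (23338 + 189) + sqrt(-21 - 139) = 23527 + sqrt(-160) = 23527 + 4*I*sqrt(10)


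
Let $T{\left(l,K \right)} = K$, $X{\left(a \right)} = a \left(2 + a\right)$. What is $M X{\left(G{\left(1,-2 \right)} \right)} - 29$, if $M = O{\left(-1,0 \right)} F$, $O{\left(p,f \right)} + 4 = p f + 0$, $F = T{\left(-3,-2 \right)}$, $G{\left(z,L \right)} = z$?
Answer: $-5$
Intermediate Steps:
$F = -2$
$O{\left(p,f \right)} = -4 + f p$ ($O{\left(p,f \right)} = -4 + \left(p f + 0\right) = -4 + \left(f p + 0\right) = -4 + f p$)
$M = 8$ ($M = \left(-4 + 0 \left(-1\right)\right) \left(-2\right) = \left(-4 + 0\right) \left(-2\right) = \left(-4\right) \left(-2\right) = 8$)
$M X{\left(G{\left(1,-2 \right)} \right)} - 29 = 8 \cdot 1 \left(2 + 1\right) - 29 = 8 \cdot 1 \cdot 3 - 29 = 8 \cdot 3 - 29 = 24 - 29 = -5$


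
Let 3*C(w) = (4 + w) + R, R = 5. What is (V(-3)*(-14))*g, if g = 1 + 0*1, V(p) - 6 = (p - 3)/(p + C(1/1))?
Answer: 168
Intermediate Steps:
C(w) = 3 + w/3 (C(w) = ((4 + w) + 5)/3 = (9 + w)/3 = 3 + w/3)
V(p) = 6 + (-3 + p)/(10/3 + p) (V(p) = 6 + (p - 3)/(p + (3 + (⅓)/1)) = 6 + (-3 + p)/(p + (3 + (⅓)*1)) = 6 + (-3 + p)/(p + (3 + ⅓)) = 6 + (-3 + p)/(p + 10/3) = 6 + (-3 + p)/(10/3 + p))
g = 1 (g = 1 + 0 = 1)
(V(-3)*(-14))*g = ((3*(17 + 7*(-3))/(10 + 3*(-3)))*(-14))*1 = ((3*(17 - 21)/(10 - 9))*(-14))*1 = ((3*(-4)/1)*(-14))*1 = ((3*1*(-4))*(-14))*1 = -12*(-14)*1 = 168*1 = 168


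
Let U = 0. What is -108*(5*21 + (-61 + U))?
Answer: -4752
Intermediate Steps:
-108*(5*21 + (-61 + U)) = -108*(5*21 + (-61 + 0)) = -108*(105 - 61) = -108*44 = -4752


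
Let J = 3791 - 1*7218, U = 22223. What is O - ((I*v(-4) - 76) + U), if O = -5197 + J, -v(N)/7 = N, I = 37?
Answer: -31807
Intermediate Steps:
v(N) = -7*N
J = -3427 (J = 3791 - 7218 = -3427)
O = -8624 (O = -5197 - 3427 = -8624)
O - ((I*v(-4) - 76) + U) = -8624 - ((37*(-7*(-4)) - 76) + 22223) = -8624 - ((37*28 - 76) + 22223) = -8624 - ((1036 - 76) + 22223) = -8624 - (960 + 22223) = -8624 - 1*23183 = -8624 - 23183 = -31807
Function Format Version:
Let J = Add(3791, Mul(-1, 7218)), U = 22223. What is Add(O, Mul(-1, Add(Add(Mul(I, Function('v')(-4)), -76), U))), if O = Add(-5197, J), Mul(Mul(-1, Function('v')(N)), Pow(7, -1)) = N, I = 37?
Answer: -31807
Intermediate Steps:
Function('v')(N) = Mul(-7, N)
J = -3427 (J = Add(3791, -7218) = -3427)
O = -8624 (O = Add(-5197, -3427) = -8624)
Add(O, Mul(-1, Add(Add(Mul(I, Function('v')(-4)), -76), U))) = Add(-8624, Mul(-1, Add(Add(Mul(37, Mul(-7, -4)), -76), 22223))) = Add(-8624, Mul(-1, Add(Add(Mul(37, 28), -76), 22223))) = Add(-8624, Mul(-1, Add(Add(1036, -76), 22223))) = Add(-8624, Mul(-1, Add(960, 22223))) = Add(-8624, Mul(-1, 23183)) = Add(-8624, -23183) = -31807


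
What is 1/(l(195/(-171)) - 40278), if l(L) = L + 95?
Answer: -57/2290496 ≈ -2.4885e-5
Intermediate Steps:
l(L) = 95 + L
1/(l(195/(-171)) - 40278) = 1/((95 + 195/(-171)) - 40278) = 1/((95 + 195*(-1/171)) - 40278) = 1/((95 - 65/57) - 40278) = 1/(5350/57 - 40278) = 1/(-2290496/57) = -57/2290496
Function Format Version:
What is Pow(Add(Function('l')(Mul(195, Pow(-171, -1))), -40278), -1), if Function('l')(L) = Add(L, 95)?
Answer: Rational(-57, 2290496) ≈ -2.4885e-5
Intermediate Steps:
Function('l')(L) = Add(95, L)
Pow(Add(Function('l')(Mul(195, Pow(-171, -1))), -40278), -1) = Pow(Add(Add(95, Mul(195, Pow(-171, -1))), -40278), -1) = Pow(Add(Add(95, Mul(195, Rational(-1, 171))), -40278), -1) = Pow(Add(Add(95, Rational(-65, 57)), -40278), -1) = Pow(Add(Rational(5350, 57), -40278), -1) = Pow(Rational(-2290496, 57), -1) = Rational(-57, 2290496)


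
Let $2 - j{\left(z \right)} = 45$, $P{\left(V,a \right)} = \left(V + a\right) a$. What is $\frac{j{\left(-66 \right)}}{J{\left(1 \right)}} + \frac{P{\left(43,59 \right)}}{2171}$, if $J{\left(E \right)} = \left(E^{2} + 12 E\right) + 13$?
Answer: $\frac{4855}{4342} \approx 1.1181$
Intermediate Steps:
$P{\left(V,a \right)} = a \left(V + a\right)$
$j{\left(z \right)} = -43$ ($j{\left(z \right)} = 2 - 45 = -43$)
$J{\left(E \right)} = 13 + E^{2} + 12 E$
$\frac{j{\left(-66 \right)}}{J{\left(1 \right)}} + \frac{P{\left(43,59 \right)}}{2171} = - \frac{43}{13 + 1^{2} + 12 \cdot 1} + \frac{59 \left(43 + 59\right)}{2171} = - \frac{43}{13 + 1 + 12} + 59 \cdot 102 \cdot \frac{1}{2171} = - \frac{43}{26} + 6018 \cdot \frac{1}{2171} = \left(-43\right) \frac{1}{26} + \frac{6018}{2171} = - \frac{43}{26} + \frac{6018}{2171} = \frac{4855}{4342}$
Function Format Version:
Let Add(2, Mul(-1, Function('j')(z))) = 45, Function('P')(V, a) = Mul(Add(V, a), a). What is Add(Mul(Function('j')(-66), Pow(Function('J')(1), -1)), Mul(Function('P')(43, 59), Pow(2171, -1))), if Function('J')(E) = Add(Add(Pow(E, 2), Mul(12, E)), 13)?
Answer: Rational(4855, 4342) ≈ 1.1181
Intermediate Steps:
Function('P')(V, a) = Mul(a, Add(V, a))
Function('j')(z) = -43 (Function('j')(z) = Add(2, Mul(-1, 45)) = Add(2, -45) = -43)
Function('J')(E) = Add(13, Pow(E, 2), Mul(12, E))
Add(Mul(Function('j')(-66), Pow(Function('J')(1), -1)), Mul(Function('P')(43, 59), Pow(2171, -1))) = Add(Mul(-43, Pow(Add(13, Pow(1, 2), Mul(12, 1)), -1)), Mul(Mul(59, Add(43, 59)), Pow(2171, -1))) = Add(Mul(-43, Pow(Add(13, 1, 12), -1)), Mul(Mul(59, 102), Rational(1, 2171))) = Add(Mul(-43, Pow(26, -1)), Mul(6018, Rational(1, 2171))) = Add(Mul(-43, Rational(1, 26)), Rational(6018, 2171)) = Add(Rational(-43, 26), Rational(6018, 2171)) = Rational(4855, 4342)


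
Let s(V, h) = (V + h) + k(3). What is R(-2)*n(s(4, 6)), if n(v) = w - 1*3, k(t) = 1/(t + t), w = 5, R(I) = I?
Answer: -4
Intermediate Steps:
k(t) = 1/(2*t)
s(V, h) = ⅙ + V + h (s(V, h) = (V + h) + (½)/3 = (V + h) + (½)*(⅓) = (V + h) + ⅙ = ⅙ + V + h)
n(v) = 2 (n(v) = 5 - 1*3 = 5 - 3 = 2)
R(-2)*n(s(4, 6)) = -2*2 = -4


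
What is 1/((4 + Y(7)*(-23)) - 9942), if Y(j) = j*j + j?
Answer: -1/11226 ≈ -8.9079e-5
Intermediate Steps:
Y(j) = j + j² (Y(j) = j² + j = j + j²)
1/((4 + Y(7)*(-23)) - 9942) = 1/((4 + (7*(1 + 7))*(-23)) - 9942) = 1/((4 + (7*8)*(-23)) - 9942) = 1/((4 + 56*(-23)) - 9942) = 1/((4 - 1288) - 9942) = 1/(-1284 - 9942) = 1/(-11226) = -1/11226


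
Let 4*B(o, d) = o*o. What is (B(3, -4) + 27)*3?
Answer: 351/4 ≈ 87.750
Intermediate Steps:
B(o, d) = o**2/4 (B(o, d) = (o*o)/4 = o**2/4)
(B(3, -4) + 27)*3 = ((1/4)*3**2 + 27)*3 = ((1/4)*9 + 27)*3 = (9/4 + 27)*3 = (117/4)*3 = 351/4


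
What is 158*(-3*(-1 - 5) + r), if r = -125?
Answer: -16906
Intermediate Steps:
158*(-3*(-1 - 5) + r) = 158*(-3*(-1 - 5) - 125) = 158*(-3*(-6) - 125) = 158*(18 - 125) = 158*(-107) = -16906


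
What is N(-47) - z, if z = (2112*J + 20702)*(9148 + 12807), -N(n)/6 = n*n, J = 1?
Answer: -500894624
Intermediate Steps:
N(n) = -6*n² (N(n) = -6*n*n = -6*n²)
z = 500881370 (z = (2112*1 + 20702)*(9148 + 12807) = (2112 + 20702)*21955 = 22814*21955 = 500881370)
N(-47) - z = -6*(-47)² - 1*500881370 = -6*2209 - 500881370 = -13254 - 500881370 = -500894624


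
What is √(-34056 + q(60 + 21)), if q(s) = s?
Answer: 15*I*√151 ≈ 184.32*I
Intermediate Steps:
√(-34056 + q(60 + 21)) = √(-34056 + (60 + 21)) = √(-34056 + 81) = √(-33975) = 15*I*√151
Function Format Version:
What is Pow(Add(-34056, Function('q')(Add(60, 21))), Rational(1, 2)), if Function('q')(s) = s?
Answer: Mul(15, I, Pow(151, Rational(1, 2))) ≈ Mul(184.32, I)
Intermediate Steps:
Pow(Add(-34056, Function('q')(Add(60, 21))), Rational(1, 2)) = Pow(Add(-34056, Add(60, 21)), Rational(1, 2)) = Pow(Add(-34056, 81), Rational(1, 2)) = Pow(-33975, Rational(1, 2)) = Mul(15, I, Pow(151, Rational(1, 2)))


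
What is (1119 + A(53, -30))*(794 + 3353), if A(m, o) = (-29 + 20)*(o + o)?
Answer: 6879873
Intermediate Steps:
A(m, o) = -18*o
(1119 + A(53, -30))*(794 + 3353) = (1119 - 18*(-30))*(794 + 3353) = (1119 + 540)*4147 = 1659*4147 = 6879873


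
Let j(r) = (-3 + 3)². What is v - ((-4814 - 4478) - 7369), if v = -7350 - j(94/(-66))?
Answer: 9311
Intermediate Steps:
j(r) = 0 (j(r) = 0² = 0)
v = -7350 (v = -7350 - 1*0 = -7350 + 0 = -7350)
v - ((-4814 - 4478) - 7369) = -7350 - ((-4814 - 4478) - 7369) = -7350 - (-9292 - 7369) = -7350 - 1*(-16661) = -7350 + 16661 = 9311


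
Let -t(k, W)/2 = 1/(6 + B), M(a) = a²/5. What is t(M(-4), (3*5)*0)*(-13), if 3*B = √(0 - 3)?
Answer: 468/109 - 26*I*√3/109 ≈ 4.2936 - 0.41315*I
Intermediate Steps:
B = I*√3/3 (B = √(0 - 3)/3 = √(-3)/3 = (I*√3)/3 = I*√3/3 ≈ 0.57735*I)
M(a) = a²/5 (M(a) = a²*(⅕) = a²/5)
t(k, W) = -2/(6 + I*√3/3)
t(M(-4), (3*5)*0)*(-13) = (-36/109 + 2*I*√3/109)*(-13) = 468/109 - 26*I*√3/109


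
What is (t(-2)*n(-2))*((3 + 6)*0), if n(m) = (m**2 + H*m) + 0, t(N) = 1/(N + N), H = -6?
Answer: 0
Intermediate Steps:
t(N) = 1/(2*N)
n(m) = m**2 - 6*m (n(m) = (m**2 - 6*m) + 0 = m**2 - 6*m)
(t(-2)*n(-2))*((3 + 6)*0) = (((1/2)/(-2))*(-2*(-6 - 2)))*((3 + 6)*0) = (((1/2)*(-1/2))*(-2*(-8)))*(9*0) = -1/4*16*0 = -4*0 = 0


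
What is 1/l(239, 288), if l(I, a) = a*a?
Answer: 1/82944 ≈ 1.2056e-5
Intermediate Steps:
l(I, a) = a**2
1/l(239, 288) = 1/(288**2) = 1/82944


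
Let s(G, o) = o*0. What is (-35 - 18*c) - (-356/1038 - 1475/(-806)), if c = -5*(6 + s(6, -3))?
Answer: 210626513/418314 ≈ 503.51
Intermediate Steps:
s(G, o) = 0
c = -30 (c = -5*(6 + 0) = -5*6 = -30)
(-35 - 18*c) - (-356/1038 - 1475/(-806)) = (-35 - 18*(-30)) - (-356/1038 - 1475/(-806)) = (-35 + 540) - (-356*1/1038 - 1475*(-1/806)) = 505 - (-178/519 + 1475/806) = 505 - 1*622057/418314 = 505 - 622057/418314 = 210626513/418314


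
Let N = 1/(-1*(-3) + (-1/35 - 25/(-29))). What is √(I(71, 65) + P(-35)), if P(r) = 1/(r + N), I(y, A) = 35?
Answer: √638956565030/135170 ≈ 5.9136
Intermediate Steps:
N = 1015/3891 (N = 1/(3 + (-1*1/35 - 25*(-1/29))) = 1/(3 + (-1/35 + 25/29)) = 1/(3 + 846/1015) = 1/(3891/1015) = 1015/3891 ≈ 0.26086)
P(r) = 1/(1015/3891 + r) (P(r) = 1/(r + 1015/3891) = 1/(1015/3891 + r))
√(I(71, 65) + P(-35)) = √(35 + 3891/(1015 + 3891*(-35))) = √(35 + 3891/(1015 - 136185)) = √(35 + 3891/(-135170)) = √(35 + 3891*(-1/135170)) = √(35 - 3891/135170) = √(4727059/135170) = √638956565030/135170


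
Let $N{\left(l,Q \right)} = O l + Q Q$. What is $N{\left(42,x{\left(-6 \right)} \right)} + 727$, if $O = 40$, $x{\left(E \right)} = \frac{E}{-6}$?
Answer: $2408$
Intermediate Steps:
$x{\left(E \right)} = - \frac{E}{6}$ ($x{\left(E \right)} = E \left(- \frac{1}{6}\right) = - \frac{E}{6}$)
$N{\left(l,Q \right)} = Q^{2} + 40 l$ ($N{\left(l,Q \right)} = 40 l + Q Q = 40 l + Q^{2} = Q^{2} + 40 l$)
$N{\left(42,x{\left(-6 \right)} \right)} + 727 = \left(\left(\left(- \frac{1}{6}\right) \left(-6\right)\right)^{2} + 40 \cdot 42\right) + 727 = \left(1^{2} + 1680\right) + 727 = \left(1 + 1680\right) + 727 = 1681 + 727 = 2408$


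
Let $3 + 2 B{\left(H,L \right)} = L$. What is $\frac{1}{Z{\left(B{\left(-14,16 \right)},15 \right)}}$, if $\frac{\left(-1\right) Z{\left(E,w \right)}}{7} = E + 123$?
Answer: $- \frac{2}{1813} \approx -0.0011031$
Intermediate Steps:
$B{\left(H,L \right)} = - \frac{3}{2} + \frac{L}{2}$
$Z{\left(E,w \right)} = -861 - 7 E$ ($Z{\left(E,w \right)} = - 7 \left(E + 123\right) = - 7 \left(123 + E\right) = -861 - 7 E$)
$\frac{1}{Z{\left(B{\left(-14,16 \right)},15 \right)}} = \frac{1}{-861 - 7 \left(- \frac{3}{2} + \frac{1}{2} \cdot 16\right)} = \frac{1}{-861 - 7 \left(- \frac{3}{2} + 8\right)} = \frac{1}{-861 - \frac{91}{2}} = \frac{1}{- \frac{1813}{2}} = - \frac{2}{1813}$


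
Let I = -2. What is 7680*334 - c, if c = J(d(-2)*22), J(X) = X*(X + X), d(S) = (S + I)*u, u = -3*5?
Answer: -919680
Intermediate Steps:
u = -15
d(S) = 30 - 15*S (d(S) = (S - 2)*(-15) = (-2 + S)*(-15) = 30 - 15*S)
J(X) = 2*X² (J(X) = X*(2*X) = 2*X²)
c = 3484800 (c = 2*((30 - 15*(-2))*22)² = 2*((30 + 30)*22)² = 2*(60*22)² = 2*1320² = 2*1742400 = 3484800)
7680*334 - c = 7680*334 - 1*3484800 = 2565120 - 3484800 = -919680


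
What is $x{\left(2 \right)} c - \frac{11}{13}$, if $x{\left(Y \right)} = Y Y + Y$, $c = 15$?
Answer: $\frac{1159}{13} \approx 89.154$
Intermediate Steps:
$x{\left(Y \right)} = Y + Y^{2}$ ($x{\left(Y \right)} = Y^{2} + Y = Y + Y^{2}$)
$x{\left(2 \right)} c - \frac{11}{13} = 2 \left(1 + 2\right) 15 - \frac{11}{13} = 2 \cdot 3 \cdot 15 - \frac{11}{13} = 6 \cdot 15 - \frac{11}{13} = 90 - \frac{11}{13} = \frac{1159}{13}$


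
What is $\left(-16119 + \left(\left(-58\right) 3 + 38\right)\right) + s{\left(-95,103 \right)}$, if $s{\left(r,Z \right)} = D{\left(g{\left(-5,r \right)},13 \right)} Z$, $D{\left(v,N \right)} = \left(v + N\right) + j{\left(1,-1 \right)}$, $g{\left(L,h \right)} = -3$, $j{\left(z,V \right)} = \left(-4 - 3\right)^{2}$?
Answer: $-10178$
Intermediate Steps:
$j{\left(z,V \right)} = 49$ ($j{\left(z,V \right)} = \left(-7\right)^{2} = 49$)
$D{\left(v,N \right)} = 49 + N + v$ ($D{\left(v,N \right)} = \left(v + N\right) + 49 = \left(N + v\right) + 49 = 49 + N + v$)
$s{\left(r,Z \right)} = 59 Z$ ($s{\left(r,Z \right)} = \left(49 + 13 - 3\right) Z = 59 Z$)
$\left(-16119 + \left(\left(-58\right) 3 + 38\right)\right) + s{\left(-95,103 \right)} = \left(-16119 + \left(\left(-58\right) 3 + 38\right)\right) + 59 \cdot 103 = \left(-16119 + \left(-174 + 38\right)\right) + 6077 = \left(-16119 - 136\right) + 6077 = -16255 + 6077 = -10178$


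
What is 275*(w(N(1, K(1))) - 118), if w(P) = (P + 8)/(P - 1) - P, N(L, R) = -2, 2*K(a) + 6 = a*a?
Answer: -32450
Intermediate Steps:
K(a) = -3 + a**2/2 (K(a) = -3 + (a*a)/2 = -3 + a**2/2)
w(P) = -P + (8 + P)/(-1 + P) (w(P) = (8 + P)/(-1 + P) - P = -P + (8 + P)/(-1 + P))
275*(w(N(1, K(1))) - 118) = 275*((8 - 1*(-2)**2 + 2*(-2))/(-1 - 2) - 118) = 275*((8 - 1*4 - 4)/(-3) - 118) = 275*(-(8 - 4 - 4)/3 - 118) = 275*(-1/3*0 - 118) = 275*(0 - 118) = 275*(-118) = -32450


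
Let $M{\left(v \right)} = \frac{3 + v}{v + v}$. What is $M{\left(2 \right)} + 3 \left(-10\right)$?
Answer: $- \frac{115}{4} \approx -28.75$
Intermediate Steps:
$M{\left(v \right)} = \frac{3 + v}{2 v}$
$M{\left(2 \right)} + 3 \left(-10\right) = \frac{3 + 2}{2 \cdot 2} + 3 \left(-10\right) = \frac{1}{2} \cdot \frac{1}{2} \cdot 5 - 30 = \frac{5}{4} - 30 = - \frac{115}{4}$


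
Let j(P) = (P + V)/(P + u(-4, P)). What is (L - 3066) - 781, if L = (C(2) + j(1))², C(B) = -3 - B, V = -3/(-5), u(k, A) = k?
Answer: -858686/225 ≈ -3816.4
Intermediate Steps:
V = ⅗ (V = -3*(-⅕) = ⅗ ≈ 0.60000)
j(P) = (⅗ + P)/(-4 + P) (j(P) = (P + ⅗)/(P - 4) = (⅗ + P)/(-4 + P))
L = 6889/225 (L = ((-3 - 1*2) + (⅗ + 1)/(-4 + 1))² = ((-3 - 2) + (8/5)/(-3))² = (-5 - ⅓*8/5)² = (-5 - 8/15)² = (-83/15)² = 6889/225 ≈ 30.618)
(L - 3066) - 781 = (6889/225 - 3066) - 781 = -682961/225 - 781 = -858686/225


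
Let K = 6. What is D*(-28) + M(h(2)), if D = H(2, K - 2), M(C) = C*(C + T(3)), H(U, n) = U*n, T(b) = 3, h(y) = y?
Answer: -214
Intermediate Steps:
M(C) = C*(3 + C) (M(C) = C*(C + 3) = C*(3 + C))
D = 8 (D = 2*(6 - 2) = 2*4 = 8)
D*(-28) + M(h(2)) = 8*(-28) + 2*(3 + 2) = -224 + 2*5 = -224 + 10 = -214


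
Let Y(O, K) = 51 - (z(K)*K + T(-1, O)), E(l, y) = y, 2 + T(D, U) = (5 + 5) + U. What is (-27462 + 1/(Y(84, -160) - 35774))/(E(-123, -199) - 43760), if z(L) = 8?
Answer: 948400171/1518124065 ≈ 0.62472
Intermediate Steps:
T(D, U) = 8 + U (T(D, U) = -2 + ((5 + 5) + U) = -2 + (10 + U) = 8 + U)
Y(O, K) = 43 - O - 8*K (Y(O, K) = 51 - (8*K + (8 + O)) = 51 - (8 + O + 8*K) = 51 + (-8 - O - 8*K) = 43 - O - 8*K)
(-27462 + 1/(Y(84, -160) - 35774))/(E(-123, -199) - 43760) = (-27462 + 1/((43 - 1*84 - 8*(-160)) - 35774))/(-199 - 43760) = (-27462 + 1/((43 - 84 + 1280) - 35774))/(-43959) = (-27462 + 1/(1239 - 35774))*(-1/43959) = (-27462 + 1/(-34535))*(-1/43959) = (-27462 - 1/34535)*(-1/43959) = -948400171/34535*(-1/43959) = 948400171/1518124065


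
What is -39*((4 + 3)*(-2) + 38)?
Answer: -936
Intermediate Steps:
-39*((4 + 3)*(-2) + 38) = -39*(7*(-2) + 38) = -39*(-14 + 38) = -39*24 = -936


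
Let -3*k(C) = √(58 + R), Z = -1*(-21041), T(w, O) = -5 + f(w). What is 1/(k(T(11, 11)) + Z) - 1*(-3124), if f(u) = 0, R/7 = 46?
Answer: 12447618017245/3984512749 + 6*√95/3984512749 ≈ 3124.0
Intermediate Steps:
R = 322 (R = 7*46 = 322)
T(w, O) = -5 (T(w, O) = -5 + 0 = -5)
Z = 21041
k(C) = -2*√95/3 (k(C) = -√(58 + 322)/3 = -2*√95/3)
1/(k(T(11, 11)) + Z) - 1*(-3124) = 1/(-2*√95/3 + 21041) - 1*(-3124) = 1/(21041 - 2*√95/3) + 3124 = 3124 + 1/(21041 - 2*√95/3)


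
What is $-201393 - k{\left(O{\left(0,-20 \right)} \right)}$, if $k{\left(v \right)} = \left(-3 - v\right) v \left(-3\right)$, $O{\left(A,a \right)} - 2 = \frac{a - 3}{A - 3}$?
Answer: $- \frac{605281}{3} \approx -2.0176 \cdot 10^{5}$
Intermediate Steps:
$O{\left(A,a \right)} = 2 + \frac{-3 + a}{-3 + A}$ ($O{\left(A,a \right)} = 2 + \frac{a - 3}{A - 3} = 2 + \frac{-3 + a}{-3 + A}$)
$k{\left(v \right)} = - 3 v \left(-3 - v\right)$ ($k{\left(v \right)} = v \left(-3 - v\right) \left(-3\right) = - 3 v \left(-3 - v\right)$)
$-201393 - k{\left(O{\left(0,-20 \right)} \right)} = -201393 - 3 \frac{-9 - 20 + 2 \cdot 0}{-3 + 0} \left(3 + \frac{-9 - 20 + 2 \cdot 0}{-3 + 0}\right) = -201393 - 3 \frac{-9 - 20 + 0}{-3} \left(3 + \frac{-9 - 20 + 0}{-3}\right) = -201393 - 3 \left(\left(- \frac{1}{3}\right) \left(-29\right)\right) \left(3 - - \frac{29}{3}\right) = -201393 - 3 \cdot \frac{29}{3} \left(3 + \frac{29}{3}\right) = -201393 - 3 \cdot \frac{29}{3} \cdot \frac{38}{3} = -201393 - \frac{1102}{3} = - \frac{605281}{3}$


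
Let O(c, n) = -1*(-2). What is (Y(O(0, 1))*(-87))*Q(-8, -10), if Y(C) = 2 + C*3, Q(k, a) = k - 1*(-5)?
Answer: 2088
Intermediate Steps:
Q(k, a) = 5 + k (Q(k, a) = k + 5 = 5 + k)
O(c, n) = 2
Y(C) = 2 + 3*C
(Y(O(0, 1))*(-87))*Q(-8, -10) = ((2 + 3*2)*(-87))*(5 - 8) = ((2 + 6)*(-87))*(-3) = (8*(-87))*(-3) = -696*(-3) = 2088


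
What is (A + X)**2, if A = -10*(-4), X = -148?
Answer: 11664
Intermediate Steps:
A = 40
(A + X)**2 = (40 - 148)**2 = (-108)**2 = 11664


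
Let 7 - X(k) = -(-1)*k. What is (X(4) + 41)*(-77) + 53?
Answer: -3335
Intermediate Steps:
X(k) = 7 - k (X(k) = 7 - (-1)*(-k) = 7 - k)
(X(4) + 41)*(-77) + 53 = ((7 - 1*4) + 41)*(-77) + 53 = ((7 - 4) + 41)*(-77) + 53 = (3 + 41)*(-77) + 53 = 44*(-77) + 53 = -3388 + 53 = -3335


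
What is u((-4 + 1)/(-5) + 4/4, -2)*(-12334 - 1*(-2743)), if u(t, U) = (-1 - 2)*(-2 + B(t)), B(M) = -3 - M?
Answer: -949509/5 ≈ -1.8990e+5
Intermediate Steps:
u(t, U) = 15 + 3*t (u(t, U) = (-1 - 2)*(-2 + (-3 - t)) = -3*(-5 - t) = 15 + 3*t)
u((-4 + 1)/(-5) + 4/4, -2)*(-12334 - 1*(-2743)) = (15 + 3*((-4 + 1)/(-5) + 4/4))*(-12334 - 1*(-2743)) = (15 + 3*(-3*(-⅕) + 4*(¼)))*(-12334 + 2743) = (15 + 3*(⅗ + 1))*(-9591) = (15 + 3*(8/5))*(-9591) = (15 + 24/5)*(-9591) = (99/5)*(-9591) = -949509/5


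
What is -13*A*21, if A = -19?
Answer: 5187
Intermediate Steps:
-13*A*21 = -13*(-19)*21 = 247*21 = 5187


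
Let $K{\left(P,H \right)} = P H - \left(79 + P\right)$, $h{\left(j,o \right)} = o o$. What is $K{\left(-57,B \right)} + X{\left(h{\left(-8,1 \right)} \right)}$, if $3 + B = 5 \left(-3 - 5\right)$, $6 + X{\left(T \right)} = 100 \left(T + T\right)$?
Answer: $2623$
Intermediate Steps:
$h{\left(j,o \right)} = o^{2}$
$X{\left(T \right)} = -6 + 200 T$ ($X{\left(T \right)} = -6 + 100 \left(T + T\right) = -6 + 100 \cdot 2 T = -6 + 200 T$)
$B = -43$ ($B = -3 + 5 \left(-3 - 5\right) = -3 + 5 \left(-8\right) = -3 - 40 = -43$)
$K{\left(P,H \right)} = -79 - P + H P$ ($K{\left(P,H \right)} = H P - \left(79 + P\right) = -79 - P + H P$)
$K{\left(-57,B \right)} + X{\left(h{\left(-8,1 \right)} \right)} = \left(-79 - -57 - -2451\right) - \left(6 - 200 \cdot 1^{2}\right) = \left(-79 + 57 + 2451\right) + \left(-6 + 200 \cdot 1\right) = 2429 + \left(-6 + 200\right) = 2429 + 194 = 2623$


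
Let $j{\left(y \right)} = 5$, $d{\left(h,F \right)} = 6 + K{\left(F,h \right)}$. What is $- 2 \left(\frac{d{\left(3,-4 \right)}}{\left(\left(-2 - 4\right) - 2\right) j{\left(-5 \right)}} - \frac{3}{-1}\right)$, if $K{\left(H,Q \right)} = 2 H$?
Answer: $- \frac{61}{10} \approx -6.1$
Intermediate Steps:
$d{\left(h,F \right)} = 6 + 2 F$
$- 2 \left(\frac{d{\left(3,-4 \right)}}{\left(\left(-2 - 4\right) - 2\right) j{\left(-5 \right)}} - \frac{3}{-1}\right) = - 2 \left(\frac{6 + 2 \left(-4\right)}{\left(\left(-2 - 4\right) - 2\right) 5} - \frac{3}{-1}\right) = - 2 \left(\frac{6 - 8}{\left(-6 - 2\right) 5} - -3\right) = - 2 \left(- \frac{2}{\left(-8\right) 5} + 3\right) = - 2 \left(- \frac{2}{-40} + 3\right) = - 2 \left(\left(-2\right) \left(- \frac{1}{40}\right) + 3\right) = - 2 \left(\frac{1}{20} + 3\right) = \left(-2\right) \frac{61}{20} = - \frac{61}{10}$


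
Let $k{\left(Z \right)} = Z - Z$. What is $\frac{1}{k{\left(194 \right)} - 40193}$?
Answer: $- \frac{1}{40193} \approx -2.488 \cdot 10^{-5}$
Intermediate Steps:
$k{\left(Z \right)} = 0$
$\frac{1}{k{\left(194 \right)} - 40193} = \frac{1}{0 - 40193} = \frac{1}{-40193} = - \frac{1}{40193}$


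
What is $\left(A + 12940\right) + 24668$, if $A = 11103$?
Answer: $48711$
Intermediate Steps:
$\left(A + 12940\right) + 24668 = \left(11103 + 12940\right) + 24668 = 24043 + 24668 = 48711$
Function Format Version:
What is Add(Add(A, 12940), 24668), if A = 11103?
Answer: 48711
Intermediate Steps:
Add(Add(A, 12940), 24668) = Add(Add(11103, 12940), 24668) = Add(24043, 24668) = 48711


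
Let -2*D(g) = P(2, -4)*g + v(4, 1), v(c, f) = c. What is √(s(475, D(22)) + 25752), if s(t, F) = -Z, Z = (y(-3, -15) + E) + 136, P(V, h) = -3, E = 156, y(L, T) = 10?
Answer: 5*√1018 ≈ 159.53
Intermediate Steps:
D(g) = -2 + 3*g/2 (D(g) = -(-3*g + 4)/2 = -(4 - 3*g)/2 = -2 + 3*g/2)
Z = 302 (Z = (10 + 156) + 136 = 166 + 136 = 302)
s(t, F) = -302 (s(t, F) = -1*302 = -302)
√(s(475, D(22)) + 25752) = √(-302 + 25752) = √25450 = 5*√1018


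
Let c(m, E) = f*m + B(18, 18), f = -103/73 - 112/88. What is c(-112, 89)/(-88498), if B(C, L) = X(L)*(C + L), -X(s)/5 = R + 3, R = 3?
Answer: 312940/35531947 ≈ 0.0088073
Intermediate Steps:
X(s) = -30 (X(s) = -5*(3 + 3) = -5*6 = -30)
B(C, L) = -30*C - 30*L (B(C, L) = -30*(C + L) = -30*C - 30*L)
f = -2155/803 (f = -103*1/73 - 112*1/88 = -103/73 - 14/11 = -2155/803 ≈ -2.6837)
c(m, E) = -1080 - 2155*m/803 (c(m, E) = -2155*m/803 + (-30*18 - 30*18) = -2155*m/803 + (-540 - 540) = -2155*m/803 - 1080 = -1080 - 2155*m/803)
c(-112, 89)/(-88498) = (-1080 - 2155/803*(-112))/(-88498) = (-1080 + 241360/803)*(-1/88498) = -625880/803*(-1/88498) = 312940/35531947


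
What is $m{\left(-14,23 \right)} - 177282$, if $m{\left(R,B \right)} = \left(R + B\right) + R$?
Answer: $-177287$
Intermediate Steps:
$m{\left(R,B \right)} = B + 2 R$ ($m{\left(R,B \right)} = \left(B + R\right) + R = B + 2 R$)
$m{\left(-14,23 \right)} - 177282 = \left(23 + 2 \left(-14\right)\right) - 177282 = \left(23 - 28\right) - 177282 = -5 - 177282 = -177287$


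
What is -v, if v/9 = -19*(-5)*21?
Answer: -17955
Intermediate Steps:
v = 17955 (v = 9*(-19*(-5)*21) = 9*(95*21) = 9*1995 = 17955)
-v = -1*17955 = -17955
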